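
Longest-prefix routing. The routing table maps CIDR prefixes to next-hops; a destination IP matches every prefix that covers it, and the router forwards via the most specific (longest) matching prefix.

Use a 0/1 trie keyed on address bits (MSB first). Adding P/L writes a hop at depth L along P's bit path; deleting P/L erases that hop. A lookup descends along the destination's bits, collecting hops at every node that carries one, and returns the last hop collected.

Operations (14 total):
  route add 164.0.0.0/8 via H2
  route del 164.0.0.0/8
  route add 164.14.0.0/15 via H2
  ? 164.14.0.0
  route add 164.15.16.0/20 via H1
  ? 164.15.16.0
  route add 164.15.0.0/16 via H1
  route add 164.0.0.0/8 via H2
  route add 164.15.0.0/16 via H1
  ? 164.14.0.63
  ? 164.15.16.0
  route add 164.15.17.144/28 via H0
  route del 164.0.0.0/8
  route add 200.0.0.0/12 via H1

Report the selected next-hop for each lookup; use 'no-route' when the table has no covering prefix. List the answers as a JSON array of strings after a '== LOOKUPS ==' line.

Process each operation:
  add 164.0.0.0/8 -> H2 at depth 8
  - 164.0.0.0/8 clear@8
  add 164.14.0.0/15 -> H2 at depth 15
  Q 164.14.0.0: descend 101001000000111 ; hops seen [H2] ; pick H2
  add 164.15.16.0/20 -> H1 at depth 20
  Q 164.15.16.0: descend 10100100000011110001 ; hops seen [H2,H1] ; pick H1
  add 164.15.0.0/16 -> H1 at depth 16
  add 164.0.0.0/8 -> H2 at depth 8
  add 164.15.0.0/16 -> H1 at depth 16
  Q 164.14.0.63: descend 101001000000111 ; hops seen [H2,H2] ; pick H2
  Q 164.15.16.0: descend 10100100000011110001 ; hops seen [H2,H2,H1,H1] ; pick H1
  add 164.15.17.144/28 -> H0 at depth 28
  - 164.0.0.0/8 clear@8
  add 200.0.0.0/12 -> H1 at depth 12

== LOOKUPS ==
["H2","H1","H2","H1"]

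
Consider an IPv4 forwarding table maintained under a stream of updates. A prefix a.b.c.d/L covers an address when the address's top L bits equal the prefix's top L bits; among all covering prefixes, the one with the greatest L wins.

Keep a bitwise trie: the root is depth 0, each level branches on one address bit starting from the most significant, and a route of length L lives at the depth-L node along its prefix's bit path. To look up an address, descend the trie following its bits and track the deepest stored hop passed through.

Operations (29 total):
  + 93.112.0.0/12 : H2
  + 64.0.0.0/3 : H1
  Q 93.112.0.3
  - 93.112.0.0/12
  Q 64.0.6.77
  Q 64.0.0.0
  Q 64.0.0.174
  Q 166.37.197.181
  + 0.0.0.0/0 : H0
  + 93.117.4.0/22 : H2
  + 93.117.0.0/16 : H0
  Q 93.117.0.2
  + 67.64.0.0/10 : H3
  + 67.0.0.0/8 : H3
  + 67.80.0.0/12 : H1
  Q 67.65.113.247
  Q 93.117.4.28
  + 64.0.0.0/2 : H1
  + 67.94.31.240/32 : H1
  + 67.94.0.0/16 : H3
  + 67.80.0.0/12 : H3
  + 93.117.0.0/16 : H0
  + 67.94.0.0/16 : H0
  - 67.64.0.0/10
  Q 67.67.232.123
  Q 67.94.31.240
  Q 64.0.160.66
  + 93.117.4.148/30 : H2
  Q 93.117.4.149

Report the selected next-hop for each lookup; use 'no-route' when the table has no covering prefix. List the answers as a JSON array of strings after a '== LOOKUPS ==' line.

Apply in order:
  + 93.112.0.0/12 (H2) depth=12
  + 64.0.0.0/3 (H1) depth=3
  lookup 93.112.0.3: bits 010111010111 walk d0:-→d1:-→d2:-→d3:H1→d4:-→d5:-→d6:-→d7:-→d8:-→d9:-→d10:-→d11:-→d12:H2 -> H2
  del 93.112.0.0/12 (clear depth 12)
  lookup 64.0.6.77: bits 010 walk d0:-→d1:-→d2:-→d3:H1 -> H1
  lookup 64.0.0.0: bits 010 walk d0:-→d1:-→d2:-→d3:H1 -> H1
  lookup 64.0.0.174: bits 010 walk d0:-→d1:-→d2:-→d3:H1 -> H1
  lookup 166.37.197.181: bits ε walk d0:- -> no-route
  + 0.0.0.0/0 (H0) depth=0
  + 93.117.4.0/22 (H2) depth=22
  + 93.117.0.0/16 (H0) depth=16
  lookup 93.117.0.2: bits 010111010111010100000 walk d0:H0→d1:-→d2:-→d3:H1→d4:-→d5:-→d6:-→d7:-→d8:-→d9:-→d10:-→d11:-→d12:-→d13:-→d14:-→d15:-→d16:H0→d17:-→d18:-→d19:-→d20:-→d21:- -> H0
  + 67.64.0.0/10 (H3) depth=10
  + 67.0.0.0/8 (H3) depth=8
  + 67.80.0.0/12 (H1) depth=12
  lookup 67.65.113.247: bits 01000011010 walk d0:H0→d1:-→d2:-→d3:H1→d4:-→d5:-→d6:-→d7:-→d8:H3→d9:-→d10:H3→d11:- -> H3
  lookup 93.117.4.28: bits 0101110101110101000001 walk d0:H0→d1:-→d2:-→d3:H1→d4:-→d5:-→d6:-→d7:-→d8:-→d9:-→d10:-→d11:-→d12:-→d13:-→d14:-→d15:-→d16:H0→d17:-→d18:-→d19:-→d20:-→d21:-→d22:H2 -> H2
  + 64.0.0.0/2 (H1) depth=2
  + 67.94.31.240/32 (H1) depth=32
  + 67.94.0.0/16 (H3) depth=16
  + 67.80.0.0/12 (H3) depth=12
  + 93.117.0.0/16 (H0) depth=16
  + 67.94.0.0/16 (H0) depth=16
  del 67.64.0.0/10 (clear depth 10)
  lookup 67.67.232.123: bits 01000011010 walk d0:H0→d1:-→d2:H1→d3:H1→d4:-→d5:-→d6:-→d7:-→d8:H3→d9:-→d10:-→d11:- -> H3
  lookup 67.94.31.240: bits 01000011010111100001111111110000 walk d0:H0→d1:-→d2:H1→d3:H1→d4:-→d5:-→d6:-→d7:-→d8:H3→d9:-→d10:-→d11:-→d12:H3→d13:-→d14:-→d15:-→d16:H0→d17:-→d18:-→d19:-→d20:-→d21:-→d22:-→d23:-→d24:-→d25:-→d26:-→d27:-→d28:-→d29:-→d30:-→d31:-→d32:H1 -> H1
  lookup 64.0.160.66: bits 010000 walk d0:H0→d1:-→d2:H1→d3:H1→d4:-→d5:-→d6:- -> H1
  + 93.117.4.148/30 (H2) depth=30
  lookup 93.117.4.149: bits 010111010111010100000100100101 walk d0:H0→d1:-→d2:H1→d3:H1→d4:-→d5:-→d6:-→d7:-→d8:-→d9:-→d10:-→d11:-→d12:-→d13:-→d14:-→d15:-→d16:H0→d17:-→d18:-→d19:-→d20:-→d21:-→d22:H2→d23:-→d24:-→d25:-→d26:-→d27:-→d28:-→d29:-→d30:H2 -> H2

== LOOKUPS ==
["H2","H1","H1","H1","no-route","H0","H3","H2","H3","H1","H1","H2"]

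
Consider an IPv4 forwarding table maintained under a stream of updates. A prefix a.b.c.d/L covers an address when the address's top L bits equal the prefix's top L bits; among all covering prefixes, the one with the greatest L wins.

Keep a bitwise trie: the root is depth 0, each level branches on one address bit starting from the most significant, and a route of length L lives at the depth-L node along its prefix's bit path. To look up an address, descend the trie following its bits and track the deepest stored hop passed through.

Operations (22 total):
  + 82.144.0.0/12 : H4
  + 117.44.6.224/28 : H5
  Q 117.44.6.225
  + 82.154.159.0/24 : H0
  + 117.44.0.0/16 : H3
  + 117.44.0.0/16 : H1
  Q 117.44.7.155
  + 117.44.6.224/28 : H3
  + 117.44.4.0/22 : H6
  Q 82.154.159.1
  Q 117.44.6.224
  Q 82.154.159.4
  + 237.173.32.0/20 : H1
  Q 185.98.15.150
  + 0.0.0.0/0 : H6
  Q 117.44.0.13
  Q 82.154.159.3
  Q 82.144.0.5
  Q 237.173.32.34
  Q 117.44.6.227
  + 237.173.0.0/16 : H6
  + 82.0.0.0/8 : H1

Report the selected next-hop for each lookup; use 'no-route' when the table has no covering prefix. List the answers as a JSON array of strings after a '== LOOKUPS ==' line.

Apply in order:
  add 82.144.0.0/12 -> H4 at depth 12
  add 117.44.6.224/28 -> H5 at depth 28
  ? 117.44.6.225  path d0:-→d1:-→d2:-→d3:-→d4:-→d5:-→d6:-→d7:-→d8:-→d9:-→d10:-→d11:-→d12:-→d13:-→d14:-→d15:-→d16:-→d17:-→d18:-→d19:-→d20:-→d21:-→d22:-→d23:-→d24:-→d25:-→d26:-→d27:-→d28:H5  best=H5
  add 82.154.159.0/24 -> H0 at depth 24
  add 117.44.0.0/16 -> H3 at depth 16
  add 117.44.0.0/16 -> H1 at depth 16
  ? 117.44.7.155  path d0:-→d1:-→d2:-→d3:-→d4:-→d5:-→d6:-→d7:-→d8:-→d9:-→d10:-→d11:-→d12:-→d13:-→d14:-→d15:-→d16:H1→d17:-→d18:-→d19:-→d20:-→d21:-→d22:-→d23:-  best=H1
  add 117.44.6.224/28 -> H3 at depth 28
  add 117.44.4.0/22 -> H6 at depth 22
  ? 82.154.159.1  path d0:-→d1:-→d2:-→d3:-→d4:-→d5:-→d6:-→d7:-→d8:-→d9:-→d10:-→d11:-→d12:H4→d13:-→d14:-→d15:-→d16:-→d17:-→d18:-→d19:-→d20:-→d21:-→d22:-→d23:-→d24:H0  best=H0
  ? 117.44.6.224  path d0:-→d1:-→d2:-→d3:-→d4:-→d5:-→d6:-→d7:-→d8:-→d9:-→d10:-→d11:-→d12:-→d13:-→d14:-→d15:-→d16:H1→d17:-→d18:-→d19:-→d20:-→d21:-→d22:H6→d23:-→d24:-→d25:-→d26:-→d27:-→d28:H3  best=H3
  ? 82.154.159.4  path d0:-→d1:-→d2:-→d3:-→d4:-→d5:-→d6:-→d7:-→d8:-→d9:-→d10:-→d11:-→d12:H4→d13:-→d14:-→d15:-→d16:-→d17:-→d18:-→d19:-→d20:-→d21:-→d22:-→d23:-→d24:H0  best=H0
  add 237.173.32.0/20 -> H1 at depth 20
  ? 185.98.15.150  path d0:-→d1:-  best=no-route
  add 0.0.0.0/0 -> H6 at depth 0
  ? 117.44.0.13  path d0:H6→d1:-→d2:-→d3:-→d4:-→d5:-→d6:-→d7:-→d8:-→d9:-→d10:-→d11:-→d12:-→d13:-→d14:-→d15:-→d16:H1→d17:-→d18:-→d19:-→d20:-→d21:-  best=H1
  ? 82.154.159.3  path d0:H6→d1:-→d2:-→d3:-→d4:-→d5:-→d6:-→d7:-→d8:-→d9:-→d10:-→d11:-→d12:H4→d13:-→d14:-→d15:-→d16:-→d17:-→d18:-→d19:-→d20:-→d21:-→d22:-→d23:-→d24:H0  best=H0
  ? 82.144.0.5  path d0:H6→d1:-→d2:-→d3:-→d4:-→d5:-→d6:-→d7:-→d8:-→d9:-→d10:-→d11:-→d12:H4  best=H4
  ? 237.173.32.34  path d0:H6→d1:-→d2:-→d3:-→d4:-→d5:-→d6:-→d7:-→d8:-→d9:-→d10:-→d11:-→d12:-→d13:-→d14:-→d15:-→d16:-→d17:-→d18:-→d19:-→d20:H1  best=H1
  ? 117.44.6.227  path d0:H6→d1:-→d2:-→d3:-→d4:-→d5:-→d6:-→d7:-→d8:-→d9:-→d10:-→d11:-→d12:-→d13:-→d14:-→d15:-→d16:H1→d17:-→d18:-→d19:-→d20:-→d21:-→d22:H6→d23:-→d24:-→d25:-→d26:-→d27:-→d28:H3  best=H3
  add 237.173.0.0/16 -> H6 at depth 16
  add 82.0.0.0/8 -> H1 at depth 8

== LOOKUPS ==
["H5","H1","H0","H3","H0","no-route","H1","H0","H4","H1","H3"]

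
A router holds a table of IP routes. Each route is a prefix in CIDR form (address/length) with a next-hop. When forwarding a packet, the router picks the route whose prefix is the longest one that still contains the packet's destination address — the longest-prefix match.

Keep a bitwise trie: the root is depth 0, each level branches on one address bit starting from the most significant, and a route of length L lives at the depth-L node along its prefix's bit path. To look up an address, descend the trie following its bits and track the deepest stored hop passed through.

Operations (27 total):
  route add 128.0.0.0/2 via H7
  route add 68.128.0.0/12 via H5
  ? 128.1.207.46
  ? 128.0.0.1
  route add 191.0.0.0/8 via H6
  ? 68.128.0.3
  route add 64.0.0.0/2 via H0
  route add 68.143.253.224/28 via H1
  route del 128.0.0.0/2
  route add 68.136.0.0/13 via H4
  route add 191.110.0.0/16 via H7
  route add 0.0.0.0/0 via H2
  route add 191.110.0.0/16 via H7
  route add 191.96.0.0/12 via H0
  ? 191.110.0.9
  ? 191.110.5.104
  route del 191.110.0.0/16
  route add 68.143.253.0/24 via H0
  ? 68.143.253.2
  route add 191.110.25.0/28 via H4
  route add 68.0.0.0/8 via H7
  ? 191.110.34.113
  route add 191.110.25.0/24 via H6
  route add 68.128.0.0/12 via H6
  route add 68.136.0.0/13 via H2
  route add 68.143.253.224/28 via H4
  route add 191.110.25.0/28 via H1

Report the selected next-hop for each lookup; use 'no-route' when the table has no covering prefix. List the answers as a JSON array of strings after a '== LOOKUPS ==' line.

Process each operation:
  + 128.0.0.0/2 (H7) depth=2
  + 68.128.0.0/12 (H5) depth=12
  Q 128.1.207.46: descend 10 ; hops seen [H7] ; pick H7
  Q 128.0.0.1: descend 10 ; hops seen [H7] ; pick H7
  + 191.0.0.0/8 (H6) depth=8
  Q 68.128.0.3: descend 010001001000 ; hops seen [H5] ; pick H5
  + 64.0.0.0/2 (H0) depth=2
  + 68.143.253.224/28 (H1) depth=28
  del 128.0.0.0/2 (clear depth 2)
  + 68.136.0.0/13 (H4) depth=13
  + 191.110.0.0/16 (H7) depth=16
  + 0.0.0.0/0 (H2) depth=0
  + 191.110.0.0/16 (H7) depth=16
  + 191.96.0.0/12 (H0) depth=12
  Q 191.110.0.9: descend 1011111101101110 ; hops seen [H2,H6,H0,H7] ; pick H7
  Q 191.110.5.104: descend 1011111101101110 ; hops seen [H2,H6,H0,H7] ; pick H7
  del 191.110.0.0/16 (clear depth 16)
  + 68.143.253.0/24 (H0) depth=24
  Q 68.143.253.2: descend 010001001000111111111101 ; hops seen [H2,H0,H5,H4,H0] ; pick H0
  + 191.110.25.0/28 (H4) depth=28
  + 68.0.0.0/8 (H7) depth=8
  Q 191.110.34.113: descend 101111110110111000 ; hops seen [H2,H6,H0] ; pick H0
  + 191.110.25.0/24 (H6) depth=24
  + 68.128.0.0/12 (H6) depth=12
  + 68.136.0.0/13 (H2) depth=13
  + 68.143.253.224/28 (H4) depth=28
  + 191.110.25.0/28 (H1) depth=28

== LOOKUPS ==
["H7","H7","H5","H7","H7","H0","H0"]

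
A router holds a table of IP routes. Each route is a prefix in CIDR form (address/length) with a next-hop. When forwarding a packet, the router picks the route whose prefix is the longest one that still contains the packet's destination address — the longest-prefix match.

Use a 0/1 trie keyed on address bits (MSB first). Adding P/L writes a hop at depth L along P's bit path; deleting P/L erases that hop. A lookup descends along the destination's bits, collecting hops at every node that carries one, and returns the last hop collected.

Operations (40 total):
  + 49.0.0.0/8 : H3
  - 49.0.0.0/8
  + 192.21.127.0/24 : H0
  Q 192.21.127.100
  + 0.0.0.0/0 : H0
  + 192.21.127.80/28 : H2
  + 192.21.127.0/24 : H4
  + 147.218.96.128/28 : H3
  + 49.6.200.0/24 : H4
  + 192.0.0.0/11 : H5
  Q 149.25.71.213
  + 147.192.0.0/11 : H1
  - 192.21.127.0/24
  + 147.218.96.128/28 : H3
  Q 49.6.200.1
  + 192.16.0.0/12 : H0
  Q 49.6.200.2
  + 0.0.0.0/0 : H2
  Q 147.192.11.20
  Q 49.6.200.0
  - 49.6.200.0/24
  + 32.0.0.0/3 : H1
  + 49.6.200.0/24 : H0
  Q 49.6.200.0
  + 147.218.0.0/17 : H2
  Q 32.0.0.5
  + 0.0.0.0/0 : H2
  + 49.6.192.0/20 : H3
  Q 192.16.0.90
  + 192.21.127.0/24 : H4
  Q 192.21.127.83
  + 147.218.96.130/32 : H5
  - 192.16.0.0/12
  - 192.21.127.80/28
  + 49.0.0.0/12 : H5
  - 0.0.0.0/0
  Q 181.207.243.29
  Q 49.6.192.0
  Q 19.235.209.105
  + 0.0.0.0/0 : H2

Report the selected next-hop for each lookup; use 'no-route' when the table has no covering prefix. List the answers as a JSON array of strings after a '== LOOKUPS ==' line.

Trace:
  + 49.0.0.0/8 (H3) depth=8
  del 49.0.0.0/8 (clear depth 8)
  + 192.21.127.0/24 (H0) depth=24
  lookup 192.21.127.100: bits 110000000001010101111111 walk d0:-→d1:-→d2:-→d3:-→d4:-→d5:-→d6:-→d7:-→d8:-→d9:-→d10:-→d11:-→d12:-→d13:-→d14:-→d15:-→d16:-→d17:-→d18:-→d19:-→d20:-→d21:-→d22:-→d23:-→d24:H0 -> H0
  + 0.0.0.0/0 (H0) depth=0
  + 192.21.127.80/28 (H2) depth=28
  + 192.21.127.0/24 (H4) depth=24
  + 147.218.96.128/28 (H3) depth=28
  + 49.6.200.0/24 (H4) depth=24
  + 192.0.0.0/11 (H5) depth=11
  lookup 149.25.71.213: bits 10010 walk d0:H0→d1:-→d2:-→d3:-→d4:-→d5:- -> H0
  + 147.192.0.0/11 (H1) depth=11
  del 192.21.127.0/24 (clear depth 24)
  + 147.218.96.128/28 (H3) depth=28
  lookup 49.6.200.1: bits 001100010000011011001000 walk d0:H0→d1:-→d2:-→d3:-→d4:-→d5:-→d6:-→d7:-→d8:-→d9:-→d10:-→d11:-→d12:-→d13:-→d14:-→d15:-→d16:-→d17:-→d18:-→d19:-→d20:-→d21:-→d22:-→d23:-→d24:H4 -> H4
  + 192.16.0.0/12 (H0) depth=12
  lookup 49.6.200.2: bits 001100010000011011001000 walk d0:H0→d1:-→d2:-→d3:-→d4:-→d5:-→d6:-→d7:-→d8:-→d9:-→d10:-→d11:-→d12:-→d13:-→d14:-→d15:-→d16:-→d17:-→d18:-→d19:-→d20:-→d21:-→d22:-→d23:-→d24:H4 -> H4
  + 0.0.0.0/0 (H2) depth=0
  lookup 147.192.11.20: bits 10010011110 walk d0:H2→d1:-→d2:-→d3:-→d4:-→d5:-→d6:-→d7:-→d8:-→d9:-→d10:-→d11:H1 -> H1
  lookup 49.6.200.0: bits 001100010000011011001000 walk d0:H2→d1:-→d2:-→d3:-→d4:-→d5:-→d6:-→d7:-→d8:-→d9:-→d10:-→d11:-→d12:-→d13:-→d14:-→d15:-→d16:-→d17:-→d18:-→d19:-→d20:-→d21:-→d22:-→d23:-→d24:H4 -> H4
  del 49.6.200.0/24 (clear depth 24)
  + 32.0.0.0/3 (H1) depth=3
  + 49.6.200.0/24 (H0) depth=24
  lookup 49.6.200.0: bits 001100010000011011001000 walk d0:H2→d1:-→d2:-→d3:H1→d4:-→d5:-→d6:-→d7:-→d8:-→d9:-→d10:-→d11:-→d12:-→d13:-→d14:-→d15:-→d16:-→d17:-→d18:-→d19:-→d20:-→d21:-→d22:-→d23:-→d24:H0 -> H0
  + 147.218.0.0/17 (H2) depth=17
  lookup 32.0.0.5: bits 001 walk d0:H2→d1:-→d2:-→d3:H1 -> H1
  + 0.0.0.0/0 (H2) depth=0
  + 49.6.192.0/20 (H3) depth=20
  lookup 192.16.0.90: bits 1100000000010 walk d0:H2→d1:-→d2:-→d3:-→d4:-→d5:-→d6:-→d7:-→d8:-→d9:-→d10:-→d11:H5→d12:H0→d13:- -> H0
  + 192.21.127.0/24 (H4) depth=24
  lookup 192.21.127.83: bits 1100000000010101011111110101 walk d0:H2→d1:-→d2:-→d3:-→d4:-→d5:-→d6:-→d7:-→d8:-→d9:-→d10:-→d11:H5→d12:H0→d13:-→d14:-→d15:-→d16:-→d17:-→d18:-→d19:-→d20:-→d21:-→d22:-→d23:-→d24:H4→d25:-→d26:-→d27:-→d28:H2 -> H2
  + 147.218.96.130/32 (H5) depth=32
  del 192.16.0.0/12 (clear depth 12)
  del 192.21.127.80/28 (clear depth 28)
  + 49.0.0.0/12 (H5) depth=12
  del 0.0.0.0/0 (clear depth 0)
  lookup 181.207.243.29: bits 10 walk d0:-→d1:-→d2:- -> no-route
  lookup 49.6.192.0: bits 00110001000001101100 walk d0:-→d1:-→d2:-→d3:H1→d4:-→d5:-→d6:-→d7:-→d8:-→d9:-→d10:-→d11:-→d12:H5→d13:-→d14:-→d15:-→d16:-→d17:-→d18:-→d19:-→d20:H3 -> H3
  lookup 19.235.209.105: bits 00 walk d0:-→d1:-→d2:- -> no-route
  + 0.0.0.0/0 (H2) depth=0

== LOOKUPS ==
["H0","H0","H4","H4","H1","H4","H0","H1","H0","H2","no-route","H3","no-route"]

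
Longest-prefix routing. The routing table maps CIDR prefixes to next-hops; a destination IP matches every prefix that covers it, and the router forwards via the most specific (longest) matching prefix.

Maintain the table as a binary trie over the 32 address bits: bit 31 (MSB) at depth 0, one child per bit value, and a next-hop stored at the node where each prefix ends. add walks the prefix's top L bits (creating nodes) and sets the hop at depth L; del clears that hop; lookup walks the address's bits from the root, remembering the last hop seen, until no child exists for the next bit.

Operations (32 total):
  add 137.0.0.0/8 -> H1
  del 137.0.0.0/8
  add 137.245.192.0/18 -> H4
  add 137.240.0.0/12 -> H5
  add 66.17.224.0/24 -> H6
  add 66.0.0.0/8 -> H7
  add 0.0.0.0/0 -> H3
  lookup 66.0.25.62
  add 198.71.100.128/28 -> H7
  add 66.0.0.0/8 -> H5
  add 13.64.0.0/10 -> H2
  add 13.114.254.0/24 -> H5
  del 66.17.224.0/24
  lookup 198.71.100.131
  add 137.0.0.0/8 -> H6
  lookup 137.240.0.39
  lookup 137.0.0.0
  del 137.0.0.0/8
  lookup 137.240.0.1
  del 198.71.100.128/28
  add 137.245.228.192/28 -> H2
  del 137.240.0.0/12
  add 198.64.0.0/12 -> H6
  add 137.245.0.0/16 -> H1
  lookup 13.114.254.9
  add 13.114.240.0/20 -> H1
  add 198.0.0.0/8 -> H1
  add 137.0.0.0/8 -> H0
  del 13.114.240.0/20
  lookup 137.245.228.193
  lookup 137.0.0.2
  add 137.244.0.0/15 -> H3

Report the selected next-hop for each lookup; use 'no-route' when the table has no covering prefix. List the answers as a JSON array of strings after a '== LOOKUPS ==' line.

Apply in order:
  + 137.0.0.0/8 (H1) depth=8
  del 137.0.0.0/8 (clear depth 8)
  + 137.245.192.0/18 (H4) depth=18
  + 137.240.0.0/12 (H5) depth=12
  + 66.17.224.0/24 (H6) depth=24
  + 66.0.0.0/8 (H7) depth=8
  + 0.0.0.0/0 (H3) depth=0
  ? 66.0.25.62  path d0:H3→d1:-→d2:-→d3:-→d4:-→d5:-→d6:-→d7:-→d8:H7→d9:-→d10:-→d11:-  best=H7
  + 198.71.100.128/28 (H7) depth=28
  + 66.0.0.0/8 (H5) depth=8
  + 13.64.0.0/10 (H2) depth=10
  + 13.114.254.0/24 (H5) depth=24
  del 66.17.224.0/24 (clear depth 24)
  ? 198.71.100.131  path d0:H3→d1:-→d2:-→d3:-→d4:-→d5:-→d6:-→d7:-→d8:-→d9:-→d10:-→d11:-→d12:-→d13:-→d14:-→d15:-→d16:-→d17:-→d18:-→d19:-→d20:-→d21:-→d22:-→d23:-→d24:-→d25:-→d26:-→d27:-→d28:H7  best=H7
  + 137.0.0.0/8 (H6) depth=8
  ? 137.240.0.39  path d0:H3→d1:-→d2:-→d3:-→d4:-→d5:-→d6:-→d7:-→d8:H6→d9:-→d10:-→d11:-→d12:H5→d13:-  best=H5
  ? 137.0.0.0  path d0:H3→d1:-→d2:-→d3:-→d4:-→d5:-→d6:-→d7:-→d8:H6  best=H6
  del 137.0.0.0/8 (clear depth 8)
  ? 137.240.0.1  path d0:H3→d1:-→d2:-→d3:-→d4:-→d5:-→d6:-→d7:-→d8:-→d9:-→d10:-→d11:-→d12:H5→d13:-  best=H5
  del 198.71.100.128/28 (clear depth 28)
  + 137.245.228.192/28 (H2) depth=28
  del 137.240.0.0/12 (clear depth 12)
  + 198.64.0.0/12 (H6) depth=12
  + 137.245.0.0/16 (H1) depth=16
  ? 13.114.254.9  path d0:H3→d1:-→d2:-→d3:-→d4:-→d5:-→d6:-→d7:-→d8:-→d9:-→d10:H2→d11:-→d12:-→d13:-→d14:-→d15:-→d16:-→d17:-→d18:-→d19:-→d20:-→d21:-→d22:-→d23:-→d24:H5  best=H5
  + 13.114.240.0/20 (H1) depth=20
  + 198.0.0.0/8 (H1) depth=8
  + 137.0.0.0/8 (H0) depth=8
  del 13.114.240.0/20 (clear depth 20)
  ? 137.245.228.193  path d0:H3→d1:-→d2:-→d3:-→d4:-→d5:-→d6:-→d7:-→d8:H0→d9:-→d10:-→d11:-→d12:-→d13:-→d14:-→d15:-→d16:H1→d17:-→d18:H4→d19:-→d20:-→d21:-→d22:-→d23:-→d24:-→d25:-→d26:-→d27:-→d28:H2  best=H2
  ? 137.0.0.2  path d0:H3→d1:-→d2:-→d3:-→d4:-→d5:-→d6:-→d7:-→d8:H0  best=H0
  + 137.244.0.0/15 (H3) depth=15

== LOOKUPS ==
["H7","H7","H5","H6","H5","H5","H2","H0"]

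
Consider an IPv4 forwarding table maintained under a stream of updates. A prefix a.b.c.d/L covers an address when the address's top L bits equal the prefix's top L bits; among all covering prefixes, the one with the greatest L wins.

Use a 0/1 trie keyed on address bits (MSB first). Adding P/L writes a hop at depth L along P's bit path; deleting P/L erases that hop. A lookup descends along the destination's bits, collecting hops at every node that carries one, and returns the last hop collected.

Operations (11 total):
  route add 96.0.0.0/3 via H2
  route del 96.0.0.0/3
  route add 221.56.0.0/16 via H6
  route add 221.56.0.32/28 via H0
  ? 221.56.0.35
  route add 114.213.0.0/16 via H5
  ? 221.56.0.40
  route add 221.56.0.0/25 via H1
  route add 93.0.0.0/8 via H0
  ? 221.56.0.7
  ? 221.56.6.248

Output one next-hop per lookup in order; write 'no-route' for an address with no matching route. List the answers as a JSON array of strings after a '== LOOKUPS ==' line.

Apply in order:
  add 96.0.0.0/3 -> H2 at depth 3
  del 96.0.0.0/3 (clear depth 3)
  add 221.56.0.0/16 -> H6 at depth 16
  add 221.56.0.32/28 -> H0 at depth 28
  lookup 221.56.0.35: bits 1101110100111000000000000010 walk d0:-→d1:-→d2:-→d3:-→d4:-→d5:-→d6:-→d7:-→d8:-→d9:-→d10:-→d11:-→d12:-→d13:-→d14:-→d15:-→d16:H6→d17:-→d18:-→d19:-→d20:-→d21:-→d22:-→d23:-→d24:-→d25:-→d26:-→d27:-→d28:H0 -> H0
  add 114.213.0.0/16 -> H5 at depth 16
  lookup 221.56.0.40: bits 1101110100111000000000000010 walk d0:-→d1:-→d2:-→d3:-→d4:-→d5:-→d6:-→d7:-→d8:-→d9:-→d10:-→d11:-→d12:-→d13:-→d14:-→d15:-→d16:H6→d17:-→d18:-→d19:-→d20:-→d21:-→d22:-→d23:-→d24:-→d25:-→d26:-→d27:-→d28:H0 -> H0
  add 221.56.0.0/25 -> H1 at depth 25
  add 93.0.0.0/8 -> H0 at depth 8
  lookup 221.56.0.7: bits 11011101001110000000000000 walk d0:-→d1:-→d2:-→d3:-→d4:-→d5:-→d6:-→d7:-→d8:-→d9:-→d10:-→d11:-→d12:-→d13:-→d14:-→d15:-→d16:H6→d17:-→d18:-→d19:-→d20:-→d21:-→d22:-→d23:-→d24:-→d25:H1→d26:- -> H1
  lookup 221.56.6.248: bits 110111010011100000000 walk d0:-→d1:-→d2:-→d3:-→d4:-→d5:-→d6:-→d7:-→d8:-→d9:-→d10:-→d11:-→d12:-→d13:-→d14:-→d15:-→d16:H6→d17:-→d18:-→d19:-→d20:-→d21:- -> H6

== LOOKUPS ==
["H0","H0","H1","H6"]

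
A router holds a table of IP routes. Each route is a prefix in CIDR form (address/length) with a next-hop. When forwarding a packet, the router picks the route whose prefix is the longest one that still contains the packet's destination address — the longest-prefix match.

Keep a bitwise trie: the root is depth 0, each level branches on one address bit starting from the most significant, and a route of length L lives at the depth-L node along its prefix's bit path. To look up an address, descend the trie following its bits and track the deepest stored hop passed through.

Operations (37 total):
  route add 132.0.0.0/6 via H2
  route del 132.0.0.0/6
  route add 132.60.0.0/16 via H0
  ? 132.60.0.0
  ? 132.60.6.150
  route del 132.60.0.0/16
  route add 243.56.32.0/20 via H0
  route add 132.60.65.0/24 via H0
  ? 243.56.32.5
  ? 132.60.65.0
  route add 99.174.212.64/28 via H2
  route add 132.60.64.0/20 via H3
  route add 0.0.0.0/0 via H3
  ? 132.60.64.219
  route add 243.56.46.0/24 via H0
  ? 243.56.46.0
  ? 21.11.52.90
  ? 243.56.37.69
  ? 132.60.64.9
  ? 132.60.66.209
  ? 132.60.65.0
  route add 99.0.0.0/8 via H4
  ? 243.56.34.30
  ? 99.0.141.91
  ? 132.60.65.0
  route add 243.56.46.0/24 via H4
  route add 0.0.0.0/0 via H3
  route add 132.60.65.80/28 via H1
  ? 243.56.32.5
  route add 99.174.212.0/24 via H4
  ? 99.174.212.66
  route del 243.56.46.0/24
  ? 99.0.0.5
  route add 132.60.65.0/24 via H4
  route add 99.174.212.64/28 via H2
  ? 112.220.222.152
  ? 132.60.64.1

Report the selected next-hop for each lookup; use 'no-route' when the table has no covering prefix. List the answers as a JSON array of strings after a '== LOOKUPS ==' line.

Apply in order:
  + 132.0.0.0/6 (H2) depth=6
  - 132.0.0.0/6 clear@6
  + 132.60.0.0/16 (H0) depth=16
  ? 132.60.0.0  path d0:-→d1:-→d2:-→d3:-→d4:-→d5:-→d6:-→d7:-→d8:-→d9:-→d10:-→d11:-→d12:-→d13:-→d14:-→d15:-→d16:H0  best=H0
  ? 132.60.6.150  path d0:-→d1:-→d2:-→d3:-→d4:-→d5:-→d6:-→d7:-→d8:-→d9:-→d10:-→d11:-→d12:-→d13:-→d14:-→d15:-→d16:H0  best=H0
  - 132.60.0.0/16 clear@16
  + 243.56.32.0/20 (H0) depth=20
  + 132.60.65.0/24 (H0) depth=24
  ? 243.56.32.5  path d0:-→d1:-→d2:-→d3:-→d4:-→d5:-→d6:-→d7:-→d8:-→d9:-→d10:-→d11:-→d12:-→d13:-→d14:-→d15:-→d16:-→d17:-→d18:-→d19:-→d20:H0  best=H0
  ? 132.60.65.0  path d0:-→d1:-→d2:-→d3:-→d4:-→d5:-→d6:-→d7:-→d8:-→d9:-→d10:-→d11:-→d12:-→d13:-→d14:-→d15:-→d16:-→d17:-→d18:-→d19:-→d20:-→d21:-→d22:-→d23:-→d24:H0  best=H0
  + 99.174.212.64/28 (H2) depth=28
  + 132.60.64.0/20 (H3) depth=20
  + 0.0.0.0/0 (H3) depth=0
  ? 132.60.64.219  path d0:H3→d1:-→d2:-→d3:-→d4:-→d5:-→d6:-→d7:-→d8:-→d9:-→d10:-→d11:-→d12:-→d13:-→d14:-→d15:-→d16:-→d17:-→d18:-→d19:-→d20:H3→d21:-→d22:-→d23:-  best=H3
  + 243.56.46.0/24 (H0) depth=24
  ? 243.56.46.0  path d0:H3→d1:-→d2:-→d3:-→d4:-→d5:-→d6:-→d7:-→d8:-→d9:-→d10:-→d11:-→d12:-→d13:-→d14:-→d15:-→d16:-→d17:-→d18:-→d19:-→d20:H0→d21:-→d22:-→d23:-→d24:H0  best=H0
  ? 21.11.52.90  path d0:H3→d1:-  best=H3
  ? 243.56.37.69  path d0:H3→d1:-→d2:-→d3:-→d4:-→d5:-→d6:-→d7:-→d8:-→d9:-→d10:-→d11:-→d12:-→d13:-→d14:-→d15:-→d16:-→d17:-→d18:-→d19:-→d20:H0  best=H0
  ? 132.60.64.9  path d0:H3→d1:-→d2:-→d3:-→d4:-→d5:-→d6:-→d7:-→d8:-→d9:-→d10:-→d11:-→d12:-→d13:-→d14:-→d15:-→d16:-→d17:-→d18:-→d19:-→d20:H3→d21:-→d22:-→d23:-  best=H3
  ? 132.60.66.209  path d0:H3→d1:-→d2:-→d3:-→d4:-→d5:-→d6:-→d7:-→d8:-→d9:-→d10:-→d11:-→d12:-→d13:-→d14:-→d15:-→d16:-→d17:-→d18:-→d19:-→d20:H3→d21:-→d22:-  best=H3
  ? 132.60.65.0  path d0:H3→d1:-→d2:-→d3:-→d4:-→d5:-→d6:-→d7:-→d8:-→d9:-→d10:-→d11:-→d12:-→d13:-→d14:-→d15:-→d16:-→d17:-→d18:-→d19:-→d20:H3→d21:-→d22:-→d23:-→d24:H0  best=H0
  + 99.0.0.0/8 (H4) depth=8
  ? 243.56.34.30  path d0:H3→d1:-→d2:-→d3:-→d4:-→d5:-→d6:-→d7:-→d8:-→d9:-→d10:-→d11:-→d12:-→d13:-→d14:-→d15:-→d16:-→d17:-→d18:-→d19:-→d20:H0  best=H0
  ? 99.0.141.91  path d0:H3→d1:-→d2:-→d3:-→d4:-→d5:-→d6:-→d7:-→d8:H4  best=H4
  ? 132.60.65.0  path d0:H3→d1:-→d2:-→d3:-→d4:-→d5:-→d6:-→d7:-→d8:-→d9:-→d10:-→d11:-→d12:-→d13:-→d14:-→d15:-→d16:-→d17:-→d18:-→d19:-→d20:H3→d21:-→d22:-→d23:-→d24:H0  best=H0
  + 243.56.46.0/24 (H4) depth=24
  + 0.0.0.0/0 (H3) depth=0
  + 132.60.65.80/28 (H1) depth=28
  ? 243.56.32.5  path d0:H3→d1:-→d2:-→d3:-→d4:-→d5:-→d6:-→d7:-→d8:-→d9:-→d10:-→d11:-→d12:-→d13:-→d14:-→d15:-→d16:-→d17:-→d18:-→d19:-→d20:H0  best=H0
  + 99.174.212.0/24 (H4) depth=24
  ? 99.174.212.66  path d0:H3→d1:-→d2:-→d3:-→d4:-→d5:-→d6:-→d7:-→d8:H4→d9:-→d10:-→d11:-→d12:-→d13:-→d14:-→d15:-→d16:-→d17:-→d18:-→d19:-→d20:-→d21:-→d22:-→d23:-→d24:H4→d25:-→d26:-→d27:-→d28:H2  best=H2
  - 243.56.46.0/24 clear@24
  ? 99.0.0.5  path d0:H3→d1:-→d2:-→d3:-→d4:-→d5:-→d6:-→d7:-→d8:H4  best=H4
  + 132.60.65.0/24 (H4) depth=24
  + 99.174.212.64/28 (H2) depth=28
  ? 112.220.222.152  path d0:H3→d1:-→d2:-→d3:-  best=H3
  ? 132.60.64.1  path d0:H3→d1:-→d2:-→d3:-→d4:-→d5:-→d6:-→d7:-→d8:-→d9:-→d10:-→d11:-→d12:-→d13:-→d14:-→d15:-→d16:-→d17:-→d18:-→d19:-→d20:H3→d21:-→d22:-→d23:-  best=H3

== LOOKUPS ==
["H0","H0","H0","H0","H3","H0","H3","H0","H3","H3","H0","H0","H4","H0","H0","H2","H4","H3","H3"]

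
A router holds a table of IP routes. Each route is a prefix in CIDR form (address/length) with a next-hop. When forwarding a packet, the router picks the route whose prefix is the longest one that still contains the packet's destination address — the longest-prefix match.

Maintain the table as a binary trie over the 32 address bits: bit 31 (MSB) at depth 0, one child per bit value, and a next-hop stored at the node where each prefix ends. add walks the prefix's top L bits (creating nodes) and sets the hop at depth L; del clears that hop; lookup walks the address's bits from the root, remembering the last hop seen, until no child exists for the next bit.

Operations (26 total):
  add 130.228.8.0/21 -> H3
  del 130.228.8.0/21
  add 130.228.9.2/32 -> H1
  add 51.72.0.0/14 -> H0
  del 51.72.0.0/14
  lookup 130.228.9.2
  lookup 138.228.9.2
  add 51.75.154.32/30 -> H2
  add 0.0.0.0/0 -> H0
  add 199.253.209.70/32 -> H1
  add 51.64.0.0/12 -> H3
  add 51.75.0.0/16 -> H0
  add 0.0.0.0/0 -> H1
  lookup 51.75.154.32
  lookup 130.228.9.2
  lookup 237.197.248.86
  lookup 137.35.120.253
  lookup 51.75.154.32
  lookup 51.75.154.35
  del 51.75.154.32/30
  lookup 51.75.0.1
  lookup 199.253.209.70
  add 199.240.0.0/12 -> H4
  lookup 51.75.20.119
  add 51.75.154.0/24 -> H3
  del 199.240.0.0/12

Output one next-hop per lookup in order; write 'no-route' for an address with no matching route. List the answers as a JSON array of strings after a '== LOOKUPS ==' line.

Trace:
  + 130.228.8.0/21 (H3) depth=21
  del 130.228.8.0/21 (clear depth 21)
  + 130.228.9.2/32 (H1) depth=32
  + 51.72.0.0/14 (H0) depth=14
  del 51.72.0.0/14 (clear depth 14)
  ? 130.228.9.2  path d0:-→d1:-→d2:-→d3:-→d4:-→d5:-→d6:-→d7:-→d8:-→d9:-→d10:-→d11:-→d12:-→d13:-→d14:-→d15:-→d16:-→d17:-→d18:-→d19:-→d20:-→d21:-→d22:-→d23:-→d24:-→d25:-→d26:-→d27:-→d28:-→d29:-→d30:-→d31:-→d32:H1  best=H1
  ? 138.228.9.2  path d0:-→d1:-→d2:-→d3:-→d4:-  best=no-route
  + 51.75.154.32/30 (H2) depth=30
  + 0.0.0.0/0 (H0) depth=0
  + 199.253.209.70/32 (H1) depth=32
  + 51.64.0.0/12 (H3) depth=12
  + 51.75.0.0/16 (H0) depth=16
  + 0.0.0.0/0 (H1) depth=0
  ? 51.75.154.32  path d0:H1→d1:-→d2:-→d3:-→d4:-→d5:-→d6:-→d7:-→d8:-→d9:-→d10:-→d11:-→d12:H3→d13:-→d14:-→d15:-→d16:H0→d17:-→d18:-→d19:-→d20:-→d21:-→d22:-→d23:-→d24:-→d25:-→d26:-→d27:-→d28:-→d29:-→d30:H2  best=H2
  ? 130.228.9.2  path d0:H1→d1:-→d2:-→d3:-→d4:-→d5:-→d6:-→d7:-→d8:-→d9:-→d10:-→d11:-→d12:-→d13:-→d14:-→d15:-→d16:-→d17:-→d18:-→d19:-→d20:-→d21:-→d22:-→d23:-→d24:-→d25:-→d26:-→d27:-→d28:-→d29:-→d30:-→d31:-→d32:H1  best=H1
  ? 237.197.248.86  path d0:H1→d1:-→d2:-  best=H1
  ? 137.35.120.253  path d0:H1→d1:-→d2:-→d3:-→d4:-  best=H1
  ? 51.75.154.32  path d0:H1→d1:-→d2:-→d3:-→d4:-→d5:-→d6:-→d7:-→d8:-→d9:-→d10:-→d11:-→d12:H3→d13:-→d14:-→d15:-→d16:H0→d17:-→d18:-→d19:-→d20:-→d21:-→d22:-→d23:-→d24:-→d25:-→d26:-→d27:-→d28:-→d29:-→d30:H2  best=H2
  ? 51.75.154.35  path d0:H1→d1:-→d2:-→d3:-→d4:-→d5:-→d6:-→d7:-→d8:-→d9:-→d10:-→d11:-→d12:H3→d13:-→d14:-→d15:-→d16:H0→d17:-→d18:-→d19:-→d20:-→d21:-→d22:-→d23:-→d24:-→d25:-→d26:-→d27:-→d28:-→d29:-→d30:H2  best=H2
  del 51.75.154.32/30 (clear depth 30)
  ? 51.75.0.1  path d0:H1→d1:-→d2:-→d3:-→d4:-→d5:-→d6:-→d7:-→d8:-→d9:-→d10:-→d11:-→d12:H3→d13:-→d14:-→d15:-→d16:H0  best=H0
  ? 199.253.209.70  path d0:H1→d1:-→d2:-→d3:-→d4:-→d5:-→d6:-→d7:-→d8:-→d9:-→d10:-→d11:-→d12:-→d13:-→d14:-→d15:-→d16:-→d17:-→d18:-→d19:-→d20:-→d21:-→d22:-→d23:-→d24:-→d25:-→d26:-→d27:-→d28:-→d29:-→d30:-→d31:-→d32:H1  best=H1
  + 199.240.0.0/12 (H4) depth=12
  ? 51.75.20.119  path d0:H1→d1:-→d2:-→d3:-→d4:-→d5:-→d6:-→d7:-→d8:-→d9:-→d10:-→d11:-→d12:H3→d13:-→d14:-→d15:-→d16:H0  best=H0
  + 51.75.154.0/24 (H3) depth=24
  del 199.240.0.0/12 (clear depth 12)

== LOOKUPS ==
["H1","no-route","H2","H1","H1","H1","H2","H2","H0","H1","H0"]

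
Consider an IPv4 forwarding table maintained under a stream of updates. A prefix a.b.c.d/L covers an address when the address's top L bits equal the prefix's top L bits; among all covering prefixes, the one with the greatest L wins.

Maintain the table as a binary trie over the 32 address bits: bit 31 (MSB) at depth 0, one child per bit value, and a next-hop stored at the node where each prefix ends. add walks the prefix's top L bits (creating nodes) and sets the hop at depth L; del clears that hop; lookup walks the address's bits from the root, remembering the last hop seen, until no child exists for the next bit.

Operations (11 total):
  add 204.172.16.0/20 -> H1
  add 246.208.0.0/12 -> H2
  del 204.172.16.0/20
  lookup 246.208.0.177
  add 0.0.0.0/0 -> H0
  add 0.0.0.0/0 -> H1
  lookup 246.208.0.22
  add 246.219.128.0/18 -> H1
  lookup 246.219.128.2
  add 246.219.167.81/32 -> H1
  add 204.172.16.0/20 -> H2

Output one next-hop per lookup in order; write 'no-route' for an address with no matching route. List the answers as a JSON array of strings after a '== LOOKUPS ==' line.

Apply in order:
  + 204.172.16.0/20 (H1) depth=20
  + 246.208.0.0/12 (H2) depth=12
  del 204.172.16.0/20 (clear depth 20)
  lookup 246.208.0.177: bits 111101101101 walk d0:-→d1:-→d2:-→d3:-→d4:-→d5:-→d6:-→d7:-→d8:-→d9:-→d10:-→d11:-→d12:H2 -> H2
  + 0.0.0.0/0 (H0) depth=0
  + 0.0.0.0/0 (H1) depth=0
  lookup 246.208.0.22: bits 111101101101 walk d0:H1→d1:-→d2:-→d3:-→d4:-→d5:-→d6:-→d7:-→d8:-→d9:-→d10:-→d11:-→d12:H2 -> H2
  + 246.219.128.0/18 (H1) depth=18
  lookup 246.219.128.2: bits 111101101101101110 walk d0:H1→d1:-→d2:-→d3:-→d4:-→d5:-→d6:-→d7:-→d8:-→d9:-→d10:-→d11:-→d12:H2→d13:-→d14:-→d15:-→d16:-→d17:-→d18:H1 -> H1
  + 246.219.167.81/32 (H1) depth=32
  + 204.172.16.0/20 (H2) depth=20

== LOOKUPS ==
["H2","H2","H1"]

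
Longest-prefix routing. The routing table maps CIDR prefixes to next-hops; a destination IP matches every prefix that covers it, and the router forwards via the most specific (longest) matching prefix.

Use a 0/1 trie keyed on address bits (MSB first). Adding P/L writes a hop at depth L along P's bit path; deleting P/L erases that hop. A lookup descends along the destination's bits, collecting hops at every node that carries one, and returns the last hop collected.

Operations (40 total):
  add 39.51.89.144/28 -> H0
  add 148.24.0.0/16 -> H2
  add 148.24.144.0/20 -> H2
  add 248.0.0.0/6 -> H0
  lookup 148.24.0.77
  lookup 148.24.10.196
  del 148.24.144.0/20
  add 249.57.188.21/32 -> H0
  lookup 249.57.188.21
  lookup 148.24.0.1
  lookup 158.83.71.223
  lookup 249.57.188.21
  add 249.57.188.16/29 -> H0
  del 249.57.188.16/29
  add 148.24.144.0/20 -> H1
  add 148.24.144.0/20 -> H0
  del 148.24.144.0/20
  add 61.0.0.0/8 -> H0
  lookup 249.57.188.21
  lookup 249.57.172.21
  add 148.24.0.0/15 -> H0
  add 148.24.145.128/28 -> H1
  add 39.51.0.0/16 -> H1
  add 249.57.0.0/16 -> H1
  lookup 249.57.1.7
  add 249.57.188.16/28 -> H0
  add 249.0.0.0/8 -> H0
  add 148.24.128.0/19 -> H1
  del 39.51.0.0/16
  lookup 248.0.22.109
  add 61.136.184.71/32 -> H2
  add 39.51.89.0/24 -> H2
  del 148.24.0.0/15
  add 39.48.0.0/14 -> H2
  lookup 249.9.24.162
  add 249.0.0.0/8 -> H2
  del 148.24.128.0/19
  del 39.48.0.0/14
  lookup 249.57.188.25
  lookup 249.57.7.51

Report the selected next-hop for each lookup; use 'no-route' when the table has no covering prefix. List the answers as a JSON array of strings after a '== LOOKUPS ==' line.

Process each operation:
  add 39.51.89.144/28 -> H0 at depth 28
  add 148.24.0.0/16 -> H2 at depth 16
  add 148.24.144.0/20 -> H2 at depth 20
  add 248.0.0.0/6 -> H0 at depth 6
  ? 148.24.0.77  path d0:-→d1:-→d2:-→d3:-→d4:-→d5:-→d6:-→d7:-→d8:-→d9:-→d10:-→d11:-→d12:-→d13:-→d14:-→d15:-→d16:H2  best=H2
  ? 148.24.10.196  path d0:-→d1:-→d2:-→d3:-→d4:-→d5:-→d6:-→d7:-→d8:-→d9:-→d10:-→d11:-→d12:-→d13:-→d14:-→d15:-→d16:H2  best=H2
  del 148.24.144.0/20 (clear depth 20)
  add 249.57.188.21/32 -> H0 at depth 32
  ? 249.57.188.21  path d0:-→d1:-→d2:-→d3:-→d4:-→d5:-→d6:H0→d7:-→d8:-→d9:-→d10:-→d11:-→d12:-→d13:-→d14:-→d15:-→d16:-→d17:-→d18:-→d19:-→d20:-→d21:-→d22:-→d23:-→d24:-→d25:-→d26:-→d27:-→d28:-→d29:-→d30:-→d31:-→d32:H0  best=H0
  ? 148.24.0.1  path d0:-→d1:-→d2:-→d3:-→d4:-→d5:-→d6:-→d7:-→d8:-→d9:-→d10:-→d11:-→d12:-→d13:-→d14:-→d15:-→d16:H2  best=H2
  ? 158.83.71.223  path d0:-→d1:-→d2:-→d3:-→d4:-  best=no-route
  ? 249.57.188.21  path d0:-→d1:-→d2:-→d3:-→d4:-→d5:-→d6:H0→d7:-→d8:-→d9:-→d10:-→d11:-→d12:-→d13:-→d14:-→d15:-→d16:-→d17:-→d18:-→d19:-→d20:-→d21:-→d22:-→d23:-→d24:-→d25:-→d26:-→d27:-→d28:-→d29:-→d30:-→d31:-→d32:H0  best=H0
  add 249.57.188.16/29 -> H0 at depth 29
  del 249.57.188.16/29 (clear depth 29)
  add 148.24.144.0/20 -> H1 at depth 20
  add 148.24.144.0/20 -> H0 at depth 20
  del 148.24.144.0/20 (clear depth 20)
  add 61.0.0.0/8 -> H0 at depth 8
  ? 249.57.188.21  path d0:-→d1:-→d2:-→d3:-→d4:-→d5:-→d6:H0→d7:-→d8:-→d9:-→d10:-→d11:-→d12:-→d13:-→d14:-→d15:-→d16:-→d17:-→d18:-→d19:-→d20:-→d21:-→d22:-→d23:-→d24:-→d25:-→d26:-→d27:-→d28:-→d29:-→d30:-→d31:-→d32:H0  best=H0
  ? 249.57.172.21  path d0:-→d1:-→d2:-→d3:-→d4:-→d5:-→d6:H0→d7:-→d8:-→d9:-→d10:-→d11:-→d12:-→d13:-→d14:-→d15:-→d16:-→d17:-→d18:-→d19:-  best=H0
  add 148.24.0.0/15 -> H0 at depth 15
  add 148.24.145.128/28 -> H1 at depth 28
  add 39.51.0.0/16 -> H1 at depth 16
  add 249.57.0.0/16 -> H1 at depth 16
  ? 249.57.1.7  path d0:-→d1:-→d2:-→d3:-→d4:-→d5:-→d6:H0→d7:-→d8:-→d9:-→d10:-→d11:-→d12:-→d13:-→d14:-→d15:-→d16:H1  best=H1
  add 249.57.188.16/28 -> H0 at depth 28
  add 249.0.0.0/8 -> H0 at depth 8
  add 148.24.128.0/19 -> H1 at depth 19
  del 39.51.0.0/16 (clear depth 16)
  ? 248.0.22.109  path d0:-→d1:-→d2:-→d3:-→d4:-→d5:-→d6:H0→d7:-  best=H0
  add 61.136.184.71/32 -> H2 at depth 32
  add 39.51.89.0/24 -> H2 at depth 24
  del 148.24.0.0/15 (clear depth 15)
  add 39.48.0.0/14 -> H2 at depth 14
  ? 249.9.24.162  path d0:-→d1:-→d2:-→d3:-→d4:-→d5:-→d6:H0→d7:-→d8:H0→d9:-→d10:-  best=H0
  add 249.0.0.0/8 -> H2 at depth 8
  del 148.24.128.0/19 (clear depth 19)
  del 39.48.0.0/14 (clear depth 14)
  ? 249.57.188.25  path d0:-→d1:-→d2:-→d3:-→d4:-→d5:-→d6:H0→d7:-→d8:H2→d9:-→d10:-→d11:-→d12:-→d13:-→d14:-→d15:-→d16:H1→d17:-→d18:-→d19:-→d20:-→d21:-→d22:-→d23:-→d24:-→d25:-→d26:-→d27:-→d28:H0  best=H0
  ? 249.57.7.51  path d0:-→d1:-→d2:-→d3:-→d4:-→d5:-→d6:H0→d7:-→d8:H2→d9:-→d10:-→d11:-→d12:-→d13:-→d14:-→d15:-→d16:H1  best=H1

== LOOKUPS ==
["H2","H2","H0","H2","no-route","H0","H0","H0","H1","H0","H0","H0","H1"]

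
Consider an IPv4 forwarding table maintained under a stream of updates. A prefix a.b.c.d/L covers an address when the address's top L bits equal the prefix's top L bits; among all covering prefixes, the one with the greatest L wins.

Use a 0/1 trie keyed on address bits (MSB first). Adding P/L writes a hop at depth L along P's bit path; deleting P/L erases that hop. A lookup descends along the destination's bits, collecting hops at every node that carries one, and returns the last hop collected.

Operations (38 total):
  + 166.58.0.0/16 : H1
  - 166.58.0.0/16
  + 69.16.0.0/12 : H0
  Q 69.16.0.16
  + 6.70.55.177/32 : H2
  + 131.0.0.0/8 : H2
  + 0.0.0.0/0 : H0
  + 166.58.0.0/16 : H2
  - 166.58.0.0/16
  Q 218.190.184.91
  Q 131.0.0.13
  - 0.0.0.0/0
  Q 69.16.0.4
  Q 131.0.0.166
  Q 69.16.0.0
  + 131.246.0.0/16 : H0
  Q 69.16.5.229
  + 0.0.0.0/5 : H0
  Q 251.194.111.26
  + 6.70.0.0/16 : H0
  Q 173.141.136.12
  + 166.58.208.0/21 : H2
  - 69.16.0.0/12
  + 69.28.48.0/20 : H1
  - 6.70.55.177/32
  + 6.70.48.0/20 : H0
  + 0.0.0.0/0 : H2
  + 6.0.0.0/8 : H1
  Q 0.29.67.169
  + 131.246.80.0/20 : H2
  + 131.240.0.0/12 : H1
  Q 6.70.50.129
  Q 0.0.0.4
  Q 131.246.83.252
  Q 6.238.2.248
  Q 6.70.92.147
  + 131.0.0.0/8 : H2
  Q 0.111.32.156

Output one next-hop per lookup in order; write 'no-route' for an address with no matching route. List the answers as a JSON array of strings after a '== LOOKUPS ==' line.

Process each operation:
  add 166.58.0.0/16 -> H1 at depth 16
  - 166.58.0.0/16 clear@16
  add 69.16.0.0/12 -> H0 at depth 12
  lookup 69.16.0.16: bits 010001010001 walk d0:-→d1:-→d2:-→d3:-→d4:-→d5:-→d6:-→d7:-→d8:-→d9:-→d10:-→d11:-→d12:H0 -> H0
  add 6.70.55.177/32 -> H2 at depth 32
  add 131.0.0.0/8 -> H2 at depth 8
  add 0.0.0.0/0 -> H0 at depth 0
  add 166.58.0.0/16 -> H2 at depth 16
  - 166.58.0.0/16 clear@16
  lookup 218.190.184.91: bits 1 walk d0:H0→d1:- -> H0
  lookup 131.0.0.13: bits 10000011 walk d0:H0→d1:-→d2:-→d3:-→d4:-→d5:-→d6:-→d7:-→d8:H2 -> H2
  - 0.0.0.0/0 clear@0
  lookup 69.16.0.4: bits 010001010001 walk d0:-→d1:-→d2:-→d3:-→d4:-→d5:-→d6:-→d7:-→d8:-→d9:-→d10:-→d11:-→d12:H0 -> H0
  lookup 131.0.0.166: bits 10000011 walk d0:-→d1:-→d2:-→d3:-→d4:-→d5:-→d6:-→d7:-→d8:H2 -> H2
  lookup 69.16.0.0: bits 010001010001 walk d0:-→d1:-→d2:-→d3:-→d4:-→d5:-→d6:-→d7:-→d8:-→d9:-→d10:-→d11:-→d12:H0 -> H0
  add 131.246.0.0/16 -> H0 at depth 16
  lookup 69.16.5.229: bits 010001010001 walk d0:-→d1:-→d2:-→d3:-→d4:-→d5:-→d6:-→d7:-→d8:-→d9:-→d10:-→d11:-→d12:H0 -> H0
  add 0.0.0.0/5 -> H0 at depth 5
  lookup 251.194.111.26: bits 1 walk d0:-→d1:- -> no-route
  add 6.70.0.0/16 -> H0 at depth 16
  lookup 173.141.136.12: bits 1010 walk d0:-→d1:-→d2:-→d3:-→d4:- -> no-route
  add 166.58.208.0/21 -> H2 at depth 21
  - 69.16.0.0/12 clear@12
  add 69.28.48.0/20 -> H1 at depth 20
  - 6.70.55.177/32 clear@32
  add 6.70.48.0/20 -> H0 at depth 20
  add 0.0.0.0/0 -> H2 at depth 0
  add 6.0.0.0/8 -> H1 at depth 8
  lookup 0.29.67.169: bits 00000 walk d0:H2→d1:-→d2:-→d3:-→d4:-→d5:H0 -> H0
  add 131.246.80.0/20 -> H2 at depth 20
  add 131.240.0.0/12 -> H1 at depth 12
  lookup 6.70.50.129: bits 000001100100011000110 walk d0:H2→d1:-→d2:-→d3:-→d4:-→d5:H0→d6:-→d7:-→d8:H1→d9:-→d10:-→d11:-→d12:-→d13:-→d14:-→d15:-→d16:H0→d17:-→d18:-→d19:-→d20:H0→d21:- -> H0
  lookup 0.0.0.4: bits 00000 walk d0:H2→d1:-→d2:-→d3:-→d4:-→d5:H0 -> H0
  lookup 131.246.83.252: bits 10000011111101100101 walk d0:H2→d1:-→d2:-→d3:-→d4:-→d5:-→d6:-→d7:-→d8:H2→d9:-→d10:-→d11:-→d12:H1→d13:-→d14:-→d15:-→d16:H0→d17:-→d18:-→d19:-→d20:H2 -> H2
  lookup 6.238.2.248: bits 00000110 walk d0:H2→d1:-→d2:-→d3:-→d4:-→d5:H0→d6:-→d7:-→d8:H1 -> H1
  lookup 6.70.92.147: bits 00000110010001100 walk d0:H2→d1:-→d2:-→d3:-→d4:-→d5:H0→d6:-→d7:-→d8:H1→d9:-→d10:-→d11:-→d12:-→d13:-→d14:-→d15:-→d16:H0→d17:- -> H0
  add 131.0.0.0/8 -> H2 at depth 8
  lookup 0.111.32.156: bits 00000 walk d0:H2→d1:-→d2:-→d3:-→d4:-→d5:H0 -> H0

== LOOKUPS ==
["H0","H0","H2","H0","H2","H0","H0","no-route","no-route","H0","H0","H0","H2","H1","H0","H0"]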